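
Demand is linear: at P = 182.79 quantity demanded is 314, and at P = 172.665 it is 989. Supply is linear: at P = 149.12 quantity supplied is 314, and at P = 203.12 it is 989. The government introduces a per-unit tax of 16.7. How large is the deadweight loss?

1467.84

Demand slope = (172.665 − 182.79)/(989 − 314) = −0.015, so P = 187.5 − 0.015Q.
Supply slope = (203.12 − 149.12)/(989 − 314) = 0.08, so P = 124 + 0.08Q.
Competitive equilibrium: 187.5 − 0.015Q = 124 + 0.08Q → Q* = 668.4211, P* = 177.4737.
With the tax, the buyer price exceeds the seller price by 16.7: (187.5 − 0.015Q) − (124 + 0.08Q) = 16.7 → Q' = 492.6316.
ΔQ = 668.4211 − 492.6316 = 175.7895; the wedge equals the tax, 16.7.
Welfare loss = ½ × 175.7895 × 16.7 = 1467.84.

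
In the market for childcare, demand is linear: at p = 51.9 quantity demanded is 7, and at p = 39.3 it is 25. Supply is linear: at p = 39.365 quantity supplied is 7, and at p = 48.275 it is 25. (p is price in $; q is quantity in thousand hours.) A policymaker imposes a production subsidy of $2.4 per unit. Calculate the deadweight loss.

$2.41 thousand

Demand slope = (39.3 − 51.9)/(25 − 7) = −0.7, so p = 56.8 − 0.7q.
Supply slope = (48.275 − 39.365)/(25 − 7) = 0.495, so p = 35.9 + 0.495q.
Competitive equilibrium: 56.8 − 0.7q = 35.9 + 0.495q → q* = 17.4895, p* = 44.5573.
The subsidy lowers effective supply by 2.4: p = 33.5 + 0.495q.
New quantity: 56.8 − 0.7q = 33.5 + 0.495q → q' = 19.4979.
Overproduction Δq = 19.4979 − 17.4895 = 2.0084; wedge = subsidy = 2.4.
DWL = ½ × 2.0084 × 2.4 = $2.41 thousand.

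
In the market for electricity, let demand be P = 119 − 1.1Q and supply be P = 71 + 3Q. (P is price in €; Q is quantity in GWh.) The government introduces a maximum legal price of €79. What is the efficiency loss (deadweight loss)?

Competitive equilibrium: 119 − 1.1Q = 71 + 3Q → Q* = 11.7073, P* = 106.122.
At the ceiling P = 79, quantity supplied = (79 − 71)/3 = 2.6667.
Willingness to pay at Q' = 2.6667: 119 − 1.1·2.6667 = 116.0666.
ΔQ = 11.7073 − 2.6667 = 9.0406; wedge = 116.0666 − 79 = 37.0666.
The triangle = ½ × 9.0406 × 37.0666 = €167.55.

€167.55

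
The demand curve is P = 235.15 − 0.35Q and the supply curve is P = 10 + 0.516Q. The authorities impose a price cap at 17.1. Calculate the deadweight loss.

26252.19

Competitive equilibrium: 235.15 − 0.35Q = 10 + 0.516Q → Q* = 259.9885, P* = 144.154.
At the ceiling P = 17.1, quantity supplied = (17.1 − 10)/0.516 = 13.7597.
Willingness to pay at Q' = 13.7597: 235.15 − 0.35·13.7597 = 230.3341.
ΔQ = 259.9885 − 13.7597 = 246.2288; wedge = 230.3341 − 17.1 = 213.2341.
Welfare loss = ½ × 246.2288 × 213.2341 = 26252.19.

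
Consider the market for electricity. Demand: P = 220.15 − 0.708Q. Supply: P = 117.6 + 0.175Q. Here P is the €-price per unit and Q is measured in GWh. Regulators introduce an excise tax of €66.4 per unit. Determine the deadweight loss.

Competitive equilibrium: 220.15 − 0.708Q = 117.6 + 0.175Q → Q* = 116.1382, P* = 137.9242.
With the tax, the buyer price exceeds the seller price by 66.4: (220.15 − 0.708Q) − (117.6 + 0.175Q) = 66.4 → Q' = 40.94.
ΔQ = 116.1382 − 40.94 = 75.1982; the wedge equals the tax, 66.4.
Welfare loss = ½ × 75.1982 × 66.4 = €2496.58.

€2496.58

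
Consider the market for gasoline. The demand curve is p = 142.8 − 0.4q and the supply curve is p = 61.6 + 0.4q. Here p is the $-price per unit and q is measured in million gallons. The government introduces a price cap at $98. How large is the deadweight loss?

Competitive equilibrium: 142.8 − 0.4q = 61.6 + 0.4q → q* = 101.5, p* = 102.2.
At the ceiling p = 98, quantity supplied = (98 − 61.6)/0.4 = 91.
Willingness to pay at q' = 91: 142.8 − 0.4·91 = 106.4.
Δq = 101.5 − 91 = 10.5; wedge = 106.4 − 98 = 8.4.
The triangle = ½ × 10.5 × 8.4 = $44.10 million.

$44.10 million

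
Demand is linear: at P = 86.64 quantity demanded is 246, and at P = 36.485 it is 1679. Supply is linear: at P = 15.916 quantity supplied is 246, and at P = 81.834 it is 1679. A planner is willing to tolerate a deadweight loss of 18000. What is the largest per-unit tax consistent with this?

54

Demand slope = (36.485 − 86.64)/(1679 − 246) = −0.035, so P = 95.25 − 0.035Q.
Supply slope = (81.834 − 15.916)/(1679 − 246) = 0.046, so P = 4.6 + 0.046Q.
Competitive equilibrium: 95.25 − 0.035Q = 4.6 + 0.046Q → Q* = 1119.1358, P* = 56.0802.
A tax t gives ΔQ = t/0.081 and wedge t, so DWL = t²/0.162.
t²/0.162 = 18000 → t² = 2916 → t = 54.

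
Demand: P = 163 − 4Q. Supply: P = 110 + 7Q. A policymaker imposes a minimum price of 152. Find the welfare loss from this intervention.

23.53

Competitive equilibrium: 163 − 4Q = 110 + 7Q → Q* = 4.8182, P* = 143.7273.
At the floor P = 152, quantity demanded = (163 − 152)/4 = 2.75.
Sellers' marginal cost at Q' = 2.75: 110 + 7·2.75 = 129.25.
ΔQ = 4.8182 − 2.75 = 2.0682; wedge = 152 − 129.25 = 22.75.
Welfare loss = ½ × 2.0682 × 22.75 = 23.53.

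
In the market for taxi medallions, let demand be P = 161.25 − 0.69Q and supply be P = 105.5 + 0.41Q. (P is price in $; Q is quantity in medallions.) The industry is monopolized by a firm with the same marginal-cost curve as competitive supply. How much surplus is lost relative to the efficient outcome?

$209.92

Competitive equilibrium: 161.25 − 0.69Q = 105.5 + 0.41Q → Q* = 50.6818, P* = 126.2795.
Marginal revenue: MR = 161.25 − 1.38Q. Set MR = MC: 161.25 − 1.38Q = 105.5 + 0.41Q → Q_m = 31.1453.
Price P_m = 161.25 − 0.69·31.1453 = 139.7597; MC(Q_m) = 105.5 + 0.41·31.1453 = 118.2696.
Competitive Q* = 50.6818, so ΔQ = 19.5365; wedge = 139.7597 − 118.2696 = 21.4901.
Deadweight loss = ½ × 19.5365 × 21.4901 = $209.92.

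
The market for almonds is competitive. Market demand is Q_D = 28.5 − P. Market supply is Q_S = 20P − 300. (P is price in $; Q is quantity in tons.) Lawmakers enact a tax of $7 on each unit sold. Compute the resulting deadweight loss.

$23.33

In inverse form: demand P = 28.5 − Q, supply P = 15 + 0.05Q.
Competitive equilibrium: 28.5 − Q = 15 + 0.05Q → Q* = 12.8571, P* = 15.6429.
With the tax, the buyer price exceeds the seller price by 7: (28.5 − Q) − (15 + 0.05Q) = 7 → Q' = 6.1905.
ΔQ = 12.8571 − 6.1905 = 6.6666; the wedge equals the tax, 7.
DWL = ½ × 6.6666 × 7 = $23.33.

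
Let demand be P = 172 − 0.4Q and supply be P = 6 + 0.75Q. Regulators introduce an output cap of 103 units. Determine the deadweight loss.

983.04

Competitive equilibrium: 172 − 0.4Q = 6 + 0.75Q → Q* = 144.3478, P* = 114.2609.
At Q = 103: demand price = 172 − 0.4·103 = 130.8; supply price = 6 + 0.75·103 = 83.25.
ΔQ = 144.3478 − 103 = 41.3478; wedge = 130.8 − 83.25 = 47.55.
Welfare loss = ½ × 41.3478 × 47.55 = 983.04.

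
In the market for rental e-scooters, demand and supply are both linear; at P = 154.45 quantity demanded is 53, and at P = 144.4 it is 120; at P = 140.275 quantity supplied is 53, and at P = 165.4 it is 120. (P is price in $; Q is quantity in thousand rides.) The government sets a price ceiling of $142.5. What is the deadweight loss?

$116.50 thousand

Demand slope = (144.4 − 154.45)/(120 − 53) = −0.15, so P = 162.4 − 0.15Q.
Supply slope = (165.4 − 140.275)/(120 − 53) = 0.375, so P = 120.4 + 0.375Q.
Competitive equilibrium: 162.4 − 0.15Q = 120.4 + 0.375Q → Q* = 80, P* = 150.4.
At the ceiling P = 142.5, quantity supplied = (142.5 − 120.4)/0.375 = 58.9333.
Willingness to pay at Q' = 58.9333: 162.4 − 0.15·58.9333 = 153.56.
ΔQ = 80 − 58.9333 = 21.0667; wedge = 153.56 − 142.5 = 11.06.
The triangle = ½ × 21.0667 × 11.06 = $116.50 thousand.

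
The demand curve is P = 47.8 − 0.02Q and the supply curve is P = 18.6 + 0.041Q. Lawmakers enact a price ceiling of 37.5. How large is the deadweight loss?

Competitive equilibrium: 47.8 − 0.02Q = 18.6 + 0.041Q → Q* = 478.6885, P* = 38.2262.
At the ceiling P = 37.5, quantity supplied = (37.5 − 18.6)/0.041 = 460.9756.
Willingness to pay at Q' = 460.9756: 47.8 − 0.02·460.9756 = 38.5805.
ΔQ = 478.6885 − 460.9756 = 17.7129; wedge = 38.5805 − 37.5 = 1.0805.
DWL = ½ × 17.7129 × 1.0805 = 9.57.

9.57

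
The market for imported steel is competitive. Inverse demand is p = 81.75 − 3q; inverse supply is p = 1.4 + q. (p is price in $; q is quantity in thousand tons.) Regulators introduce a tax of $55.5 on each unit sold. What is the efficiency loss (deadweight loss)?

$385.03 thousand

Competitive equilibrium: 81.75 − 3q = 1.4 + q → q* = 20.0875, p* = 21.4875.
With the tax, the buyer price exceeds the seller price by 55.5: (81.75 − 3q) − (1.4 + q) = 55.5 → q' = 6.2125.
Δq = 20.0875 − 6.2125 = 13.875; the wedge equals the tax, 55.5.
Welfare loss = ½ × 13.875 × 55.5 = $385.03 thousand.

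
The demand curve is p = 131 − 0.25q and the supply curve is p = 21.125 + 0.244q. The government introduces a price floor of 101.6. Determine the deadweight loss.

2713.80

Competitive equilibrium: 131 − 0.25q = 21.125 + 0.244q → q* = 222.419, p* = 75.3952.
At the floor p = 101.6, quantity demanded = (131 − 101.6)/0.25 = 117.6.
Sellers' marginal cost at q' = 117.6: 21.125 + 0.244·117.6 = 49.8194.
Δq = 222.419 − 117.6 = 104.819; wedge = 101.6 − 49.8194 = 51.7806.
The triangle = ½ × 104.819 × 51.7806 = 2713.80.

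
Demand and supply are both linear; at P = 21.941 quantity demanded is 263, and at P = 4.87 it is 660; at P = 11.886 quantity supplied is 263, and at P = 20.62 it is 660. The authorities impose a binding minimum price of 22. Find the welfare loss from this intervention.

Demand slope = (4.87 − 21.941)/(660 − 263) = −0.043, so P = 33.25 − 0.043Q.
Supply slope = (20.62 − 11.886)/(660 − 263) = 0.022, so P = 6.1 + 0.022Q.
Competitive equilibrium: 33.25 − 0.043Q = 6.1 + 0.022Q → Q* = 417.6923, P* = 15.2892.
At the floor P = 22, quantity demanded = (33.25 − 22)/0.043 = 261.6279.
Sellers' marginal cost at Q' = 261.6279: 6.1 + 0.022·261.6279 = 11.8558.
ΔQ = 417.6923 − 261.6279 = 156.0644; wedge = 22 − 11.8558 = 10.1442.
Welfare loss = ½ × 156.0644 × 10.1442 = 791.57.

791.57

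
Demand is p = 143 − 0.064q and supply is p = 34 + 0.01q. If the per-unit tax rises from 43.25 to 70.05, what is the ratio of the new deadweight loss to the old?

2.623

Competitive equilibrium: 143 − 0.064q = 34 + 0.01q → q* = 1472.973, p* = 48.7297.
For a per-unit tax t: Δq = t/0.074, so DWL = ½·t·(t/0.074) = t²/0.148.
At t = 43.25: DWL = 12638.936. At t = 70.05: DWL = 33155.422.
Ratio = (70.05/43.25)² = 2.623.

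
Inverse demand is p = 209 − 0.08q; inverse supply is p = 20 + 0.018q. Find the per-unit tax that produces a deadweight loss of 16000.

56

Competitive equilibrium: 209 − 0.08q = 20 + 0.018q → q* = 1928.5714, p* = 54.7143.
A tax t gives Δq = t/0.098 and wedge t, so DWL = t²/0.196.
t²/0.196 = 16000 → t² = 3136 → t = 56.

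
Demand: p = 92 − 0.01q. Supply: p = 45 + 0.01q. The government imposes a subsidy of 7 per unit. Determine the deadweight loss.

1225

Competitive equilibrium: 92 − 0.01q = 45 + 0.01q → q* = 2350, p* = 68.5.
The subsidy lowers effective supply by 7: p = 38 + 0.01q.
New quantity: 92 − 0.01q = 38 + 0.01q → q' = 2700.
Overproduction Δq = 2700 − 2350 = 350; wedge = subsidy = 7.
DWL = ½ × 350 × 7 = 1225.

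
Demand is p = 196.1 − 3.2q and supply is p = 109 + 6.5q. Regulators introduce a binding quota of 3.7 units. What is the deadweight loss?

135.18

Competitive equilibrium: 196.1 − 3.2q = 109 + 6.5q → q* = 8.9794, p* = 167.366.
At q = 3.7: demand price = 196.1 − 3.2·3.7 = 184.26; supply price = 109 + 6.5·3.7 = 133.05.
Δq = 8.9794 − 3.7 = 5.2794; wedge = 184.26 − 133.05 = 51.21.
Welfare loss = ½ × 5.2794 × 51.21 = 135.18.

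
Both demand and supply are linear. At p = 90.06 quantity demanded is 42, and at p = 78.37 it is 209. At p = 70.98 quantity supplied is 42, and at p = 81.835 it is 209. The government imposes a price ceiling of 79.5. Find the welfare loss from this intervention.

7.10

Demand slope = (78.37 − 90.06)/(209 − 42) = −0.07, so p = 93 − 0.07q.
Supply slope = (81.835 − 70.98)/(209 − 42) = 0.065, so p = 68.25 + 0.065q.
Competitive equilibrium: 93 − 0.07q = 68.25 + 0.065q → q* = 183.3333, p* = 80.1667.
At the ceiling p = 79.5, quantity supplied = (79.5 − 68.25)/0.065 = 173.0769.
Willingness to pay at q' = 173.0769: 93 − 0.07·173.0769 = 80.8846.
Δq = 183.3333 − 173.0769 = 10.2564; wedge = 80.8846 − 79.5 = 1.3846.
Welfare loss = ½ × 10.2564 × 1.3846 = 7.10.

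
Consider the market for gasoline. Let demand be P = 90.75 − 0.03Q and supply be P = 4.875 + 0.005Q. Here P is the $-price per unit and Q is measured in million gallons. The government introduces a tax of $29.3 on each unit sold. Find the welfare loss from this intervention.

$12264.14 million

Competitive equilibrium: 90.75 − 0.03Q = 4.875 + 0.005Q → Q* = 2453.5714, P* = 17.1429.
With the tax, the buyer price exceeds the seller price by 29.3: (90.75 − 0.03Q) − (4.875 + 0.005Q) = 29.3 → Q' = 1616.4286.
ΔQ = 2453.5714 − 1616.4286 = 837.1428; the wedge equals the tax, 29.3.
The triangle = ½ × 837.1428 × 29.3 = $12264.14 million.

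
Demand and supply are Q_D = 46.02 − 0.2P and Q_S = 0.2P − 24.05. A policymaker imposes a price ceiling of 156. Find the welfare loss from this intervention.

73.54

In inverse form: demand P = 230.1 − 5Q, supply P = 120.25 + 5Q.
Competitive equilibrium: 230.1 − 5Q = 120.25 + 5Q → Q* = 10.985, P* = 175.175.
At the ceiling P = 156, quantity supplied = (156 − 120.25)/5 = 7.15.
Willingness to pay at Q' = 7.15: 230.1 − 5·7.15 = 194.35.
ΔQ = 10.985 − 7.15 = 3.835; wedge = 194.35 − 156 = 38.35.
Deadweight loss = ½ × 3.835 × 38.35 = 73.54.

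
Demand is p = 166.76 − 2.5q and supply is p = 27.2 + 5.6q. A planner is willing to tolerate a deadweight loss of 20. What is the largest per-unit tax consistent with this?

18

Competitive equilibrium: 166.76 − 2.5q = 27.2 + 5.6q → q* = 17.2296, p* = 123.6859.
A tax t gives Δq = t/8.1 and wedge t, so DWL = t²/16.2.
t²/16.2 = 20 → t² = 324 → t = 18.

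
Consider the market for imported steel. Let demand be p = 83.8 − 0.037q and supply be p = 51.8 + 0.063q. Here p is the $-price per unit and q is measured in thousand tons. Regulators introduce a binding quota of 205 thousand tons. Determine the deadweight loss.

$661.25 thousand

Competitive equilibrium: 83.8 − 0.037q = 51.8 + 0.063q → q* = 320, p* = 71.96.
At q = 205: demand price = 83.8 − 0.037·205 = 76.215; supply price = 51.8 + 0.063·205 = 64.715.
Δq = 320 − 205 = 115; wedge = 76.215 − 64.715 = 11.5.
Deadweight loss = ½ × 115 × 11.5 = $661.25 thousand.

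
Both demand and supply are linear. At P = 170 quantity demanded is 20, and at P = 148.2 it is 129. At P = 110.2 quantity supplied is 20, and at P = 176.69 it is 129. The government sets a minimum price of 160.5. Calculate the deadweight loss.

Demand slope = (148.2 − 170)/(129 − 20) = −0.2, so P = 174 − 0.2Q.
Supply slope = (176.69 − 110.2)/(129 − 20) = 0.61, so P = 98 + 0.61Q.
Competitive equilibrium: 174 − 0.2Q = 98 + 0.61Q → Q* = 93.8272, P* = 155.2346.
At the floor P = 160.5, quantity demanded = (174 − 160.5)/0.2 = 67.5.
Sellers' marginal cost at Q' = 67.5: 98 + 0.61·67.5 = 139.175.
ΔQ = 93.8272 − 67.5 = 26.3272; wedge = 160.5 − 139.175 = 21.325.
Deadweight loss = ½ × 26.3272 × 21.325 = 280.71.

280.71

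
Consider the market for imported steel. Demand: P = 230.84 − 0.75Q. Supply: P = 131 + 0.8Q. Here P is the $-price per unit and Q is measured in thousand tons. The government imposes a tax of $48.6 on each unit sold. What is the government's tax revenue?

Competitive equilibrium: 230.84 − 0.75Q = 131 + 0.8Q → Q* = 64.4129, P* = 182.5303.
With the tax, the buyer price exceeds the seller price by 48.6: (230.84 − 0.75Q) − (131 + 0.8Q) = 48.6 → Q' = 33.0581.
Tax revenue = 48.6 × 33.0581 = $1606.62 thousand.

$1606.62 thousand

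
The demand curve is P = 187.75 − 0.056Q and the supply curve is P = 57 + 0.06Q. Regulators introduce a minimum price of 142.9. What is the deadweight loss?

6173.93

Competitive equilibrium: 187.75 − 0.056Q = 57 + 0.06Q → Q* = 1127.1552, P* = 124.6293.
At the floor P = 142.9, quantity demanded = (187.75 − 142.9)/0.056 = 800.8929.
Sellers' marginal cost at Q' = 800.8929: 57 + 0.06·800.8929 = 105.0536.
ΔQ = 1127.1552 − 800.8929 = 326.2623; wedge = 142.9 − 105.0536 = 37.8464.
The triangle = ½ × 326.2623 × 37.8464 = 6173.93.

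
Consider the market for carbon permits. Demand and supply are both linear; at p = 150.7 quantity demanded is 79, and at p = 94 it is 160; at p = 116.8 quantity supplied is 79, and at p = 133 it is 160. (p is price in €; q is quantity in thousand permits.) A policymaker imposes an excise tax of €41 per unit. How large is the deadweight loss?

€933.89 thousand

Demand slope = (94 − 150.7)/(160 − 79) = −0.7, so p = 206 − 0.7q.
Supply slope = (133 − 116.8)/(160 − 79) = 0.2, so p = 101 + 0.2q.
Competitive equilibrium: 206 − 0.7q = 101 + 0.2q → q* = 116.6667, p* = 124.3333.
With the tax, the buyer price exceeds the seller price by 41: (206 − 0.7q) − (101 + 0.2q) = 41 → q' = 71.1111.
Δq = 116.6667 − 71.1111 = 45.5556; the wedge equals the tax, 41.
Deadweight loss = ½ × 45.5556 × 41 = €933.89 thousand.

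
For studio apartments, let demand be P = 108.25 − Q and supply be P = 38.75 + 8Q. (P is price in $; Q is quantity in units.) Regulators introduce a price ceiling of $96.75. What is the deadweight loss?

$1

Competitive equilibrium: 108.25 − Q = 38.75 + 8Q → Q* = 7.7222, P* = 100.5278.
At the ceiling P = 96.75, quantity supplied = (96.75 − 38.75)/8 = 7.25.
Willingness to pay at Q' = 7.25: 108.25 − 1·7.25 = 101.
ΔQ = 7.7222 − 7.25 = 0.4722; wedge = 101 − 96.75 = 4.25.
Welfare loss = ½ × 0.4722 × 4.25 = $1.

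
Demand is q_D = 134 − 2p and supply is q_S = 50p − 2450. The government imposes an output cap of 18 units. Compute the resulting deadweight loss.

In inverse form: demand p = 67 − 0.5q, supply p = 49 + 0.02q.
Competitive equilibrium: 67 − 0.5q = 49 + 0.02q → q* = 34.6154, p* = 49.6923.
At q = 18: demand price = 67 − 0.5·18 = 58; supply price = 49 + 0.02·18 = 49.36.
Δq = 34.6154 − 18 = 16.6154; wedge = 58 − 49.36 = 8.64.
Welfare loss = ½ × 16.6154 × 8.64 = 71.78.

71.78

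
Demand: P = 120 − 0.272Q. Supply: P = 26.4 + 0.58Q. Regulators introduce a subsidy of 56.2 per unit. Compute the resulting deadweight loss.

Competitive equilibrium: 120 − 0.272Q = 26.4 + 0.58Q → Q* = 109.8592, P* = 90.1183.
The subsidy lowers effective supply by 56.2: P = 0.58Q − 29.8.
New quantity: 120 − 0.272Q = 0.58Q − 29.8 → Q' = 175.8216.
Overproduction ΔQ = 175.8216 − 109.8592 = 65.9624; wedge = subsidy = 56.2.
Deadweight loss = ½ × 65.9624 × 56.2 = 1853.54.

1853.54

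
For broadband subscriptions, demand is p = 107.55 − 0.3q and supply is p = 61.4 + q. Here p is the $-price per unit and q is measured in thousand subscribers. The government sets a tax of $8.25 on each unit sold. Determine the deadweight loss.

Competitive equilibrium: 107.55 − 0.3q = 61.4 + q → q* = 35.5, p* = 96.9.
With the tax, the buyer price exceeds the seller price by 8.25: (107.55 − 0.3q) − (61.4 + q) = 8.25 → q' = 29.1538.
Δq = 35.5 − 29.1538 = 6.3462; the wedge equals the tax, 8.25.
Welfare loss = ½ × 6.3462 × 8.25 = $26.18 thousand.

$26.18 thousand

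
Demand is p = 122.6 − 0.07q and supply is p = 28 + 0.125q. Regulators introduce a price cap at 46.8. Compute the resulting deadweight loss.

Competitive equilibrium: 122.6 − 0.07q = 28 + 0.125q → q* = 485.1282, p* = 88.641.
At the ceiling p = 46.8, quantity supplied = (46.8 − 28)/0.125 = 150.4.
Willingness to pay at q' = 150.4: 122.6 − 0.07·150.4 = 112.072.
Δq = 485.1282 − 150.4 = 334.7282; wedge = 112.072 − 46.8 = 65.272.
Deadweight loss = ½ × 334.7282 × 65.272 = 10924.19.

10924.19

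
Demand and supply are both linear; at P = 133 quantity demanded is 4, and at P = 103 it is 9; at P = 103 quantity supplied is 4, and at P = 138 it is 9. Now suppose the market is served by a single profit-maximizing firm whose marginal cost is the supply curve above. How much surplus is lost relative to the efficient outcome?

Demand slope = (103 − 133)/(9 − 4) = −6, so P = 157 − 6Q.
Supply slope = (138 − 103)/(9 − 4) = 7, so P = 75 + 7Q.
Competitive equilibrium: 157 − 6Q = 75 + 7Q → Q* = 6.3077, P* = 119.1538.
Marginal revenue: MR = 157 − 12Q. Set MR = MC: 157 − 12Q = 75 + 7Q → Q_m = 4.3158.
Price P_m = 157 − 6·4.3158 = 131.1052; MC(Q_m) = 75 + 7·4.3158 = 105.2106.
Competitive Q* = 6.3077, so ΔQ = 1.9919; wedge = 131.1052 − 105.2106 = 25.8946.
The triangle = ½ × 1.9919 × 25.8946 = 25.79.

25.79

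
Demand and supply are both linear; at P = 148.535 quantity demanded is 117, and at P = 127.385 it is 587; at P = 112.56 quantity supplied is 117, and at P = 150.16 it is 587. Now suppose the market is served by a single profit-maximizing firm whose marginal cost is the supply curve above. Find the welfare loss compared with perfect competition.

Demand slope = (127.385 − 148.535)/(587 − 117) = −0.045, so P = 153.8 − 0.045Q.
Supply slope = (150.16 − 112.56)/(587 − 117) = 0.08, so P = 103.2 + 0.08Q.
Competitive equilibrium: 153.8 − 0.045Q = 103.2 + 0.08Q → Q* = 404.8, P* = 135.584.
Marginal revenue: MR = 153.8 − 0.09Q. Set MR = MC: 153.8 − 0.09Q = 103.2 + 0.08Q → Q_m = 297.6471.
Price P_m = 153.8 − 0.045·297.6471 = 140.4059; MC(Q_m) = 103.2 + 0.08·297.6471 = 127.0118.
Competitive Q* = 404.8, so ΔQ = 107.1529; wedge = 140.4059 − 127.0118 = 13.3941.
DWL = ½ × 107.1529 × 13.3941 = 717.61.

717.61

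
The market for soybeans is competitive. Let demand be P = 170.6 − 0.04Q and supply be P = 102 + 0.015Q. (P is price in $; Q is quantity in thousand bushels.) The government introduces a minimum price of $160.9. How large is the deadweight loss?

$27763.13 thousand

Competitive equilibrium: 170.6 − 0.04Q = 102 + 0.015Q → Q* = 1247.2727, P* = 120.7091.
At the floor P = 160.9, quantity demanded = (170.6 − 160.9)/0.04 = 242.5.
Sellers' marginal cost at Q' = 242.5: 102 + 0.015·242.5 = 105.6375.
ΔQ = 1247.2727 − 242.5 = 1004.7727; wedge = 160.9 − 105.6375 = 55.2625.
DWL = ½ × 1004.7727 × 55.2625 = $27763.13 thousand.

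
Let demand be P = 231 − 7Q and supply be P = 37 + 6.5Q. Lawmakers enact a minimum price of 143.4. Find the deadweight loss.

Competitive equilibrium: 231 − 7Q = 37 + 6.5Q → Q* = 14.3704, P* = 130.4074.
At the floor P = 143.4, quantity demanded = (231 − 143.4)/7 = 12.5143.
Sellers' marginal cost at Q' = 12.5143: 37 + 6.5·12.5143 = 118.343.
ΔQ = 14.3704 − 12.5143 = 1.8561; wedge = 143.4 − 118.343 = 25.057.
DWL = ½ × 1.8561 × 25.057 = 23.25.

23.25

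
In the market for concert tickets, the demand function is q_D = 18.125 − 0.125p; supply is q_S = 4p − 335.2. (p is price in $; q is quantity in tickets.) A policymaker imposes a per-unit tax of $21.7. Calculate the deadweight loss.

In inverse form: demand p = 145 − 8q, supply p = 83.8 + 0.25q.
Competitive equilibrium: 145 − 8q = 83.8 + 0.25q → q* = 7.4182, p* = 85.6545.
With the tax, the buyer price exceeds the seller price by 21.7: (145 − 8q) − (83.8 + 0.25q) = 21.7 → q' = 4.7879.
Δq = 7.4182 − 4.7879 = 2.6303; the wedge equals the tax, 21.7.
Welfare loss = ½ × 2.6303 × 21.7 = $28.54.

$28.54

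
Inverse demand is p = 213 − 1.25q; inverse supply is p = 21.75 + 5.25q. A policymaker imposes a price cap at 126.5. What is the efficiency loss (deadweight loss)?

291.51

Competitive equilibrium: 213 − 1.25q = 21.75 + 5.25q → q* = 29.4231, p* = 176.2212.
At the ceiling p = 126.5, quantity supplied = (126.5 − 21.75)/5.25 = 19.9524.
Willingness to pay at q' = 19.9524: 213 − 1.25·19.9524 = 188.0595.
Δq = 29.4231 − 19.9524 = 9.4707; wedge = 188.0595 − 126.5 = 61.5595.
Deadweight loss = ½ × 9.4707 × 61.5595 = 291.51.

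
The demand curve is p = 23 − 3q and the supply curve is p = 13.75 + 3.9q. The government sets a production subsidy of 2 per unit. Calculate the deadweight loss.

Competitive equilibrium: 23 − 3q = 13.75 + 3.9q → q* = 1.3406, p* = 18.9783.
The subsidy lowers effective supply by 2: p = 11.75 + 3.9q.
New quantity: 23 − 3q = 11.75 + 3.9q → q' = 1.6304.
Overproduction Δq = 1.6304 − 1.3406 = 0.2898; wedge = subsidy = 2.
Deadweight loss = ½ × 0.2898 × 2 = 0.29.

0.29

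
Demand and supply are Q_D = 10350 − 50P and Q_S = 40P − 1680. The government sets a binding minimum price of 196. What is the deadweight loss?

In inverse form: demand P = 207 − 0.02Q, supply P = 42 + 0.025Q.
Competitive equilibrium: 207 − 0.02Q = 42 + 0.025Q → Q* = 3666.6667, P* = 133.6667.
At the floor P = 196, quantity demanded = (207 − 196)/0.02 = 550.
Sellers' marginal cost at Q' = 550: 42 + 0.025·550 = 55.75.
ΔQ = 3666.6667 − 550 = 3116.6667; wedge = 196 − 55.75 = 140.25.
Welfare loss = ½ × 3116.6667 × 140.25 = 218556.25.

218556.25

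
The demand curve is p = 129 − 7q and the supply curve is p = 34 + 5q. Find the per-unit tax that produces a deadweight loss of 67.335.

Competitive equilibrium: 129 − 7q = 34 + 5q → q* = 7.9167, p* = 73.5833.
A tax t gives Δq = t/12 and wedge t, so DWL = t²/24.
t²/24 = 67.335 → t² = 1616.04 → t = 40.2.

40.2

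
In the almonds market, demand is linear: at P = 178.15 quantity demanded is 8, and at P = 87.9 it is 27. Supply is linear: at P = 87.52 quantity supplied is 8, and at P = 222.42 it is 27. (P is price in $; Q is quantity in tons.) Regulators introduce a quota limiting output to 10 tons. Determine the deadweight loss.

$189.01

Demand slope = (87.9 − 178.15)/(27 − 8) = −4.75, so P = 216.15 − 4.75Q.
Supply slope = (222.42 − 87.52)/(27 − 8) = 7.1, so P = 30.72 + 7.1Q.
Competitive equilibrium: 216.15 − 4.75Q = 30.72 + 7.1Q → Q* = 15.6481, P* = 141.8215.
At Q = 10: demand price = 216.15 − 4.75·10 = 168.65; supply price = 30.72 + 7.1·10 = 101.72.
ΔQ = 15.6481 − 10 = 5.6481; wedge = 168.65 − 101.72 = 66.93.
DWL = ½ × 5.6481 × 66.93 = $189.01.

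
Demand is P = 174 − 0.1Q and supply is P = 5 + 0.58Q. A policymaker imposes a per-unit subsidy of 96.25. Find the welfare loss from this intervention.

6811.81

Competitive equilibrium: 174 − 0.1Q = 5 + 0.58Q → Q* = 248.5294, P* = 149.1471.
The subsidy lowers effective supply by 96.25: P = 0.58Q − 91.25.
New quantity: 174 − 0.1Q = 0.58Q − 91.25 → Q' = 390.0735.
Overproduction ΔQ = 390.0735 − 248.5294 = 141.5441; wedge = subsidy = 96.25.
The triangle = ½ × 141.5441 × 96.25 = 6811.81.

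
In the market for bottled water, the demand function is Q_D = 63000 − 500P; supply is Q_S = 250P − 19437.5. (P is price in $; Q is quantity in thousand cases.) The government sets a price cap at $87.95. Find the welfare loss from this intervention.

$90475.21 thousand

In inverse form: demand P = 126 − 0.002Q, supply P = 77.75 + 0.004Q.
Competitive equilibrium: 126 − 0.002Q = 77.75 + 0.004Q → Q* = 8041.6667, P* = 109.9167.
At the ceiling P = 87.95, quantity supplied = (87.95 − 77.75)/0.004 = 2550.
Willingness to pay at Q' = 2550: 126 − 0.002·2550 = 120.9.
ΔQ = 8041.6667 − 2550 = 5491.6667; wedge = 120.9 − 87.95 = 32.95.
Welfare loss = ½ × 5491.6667 × 32.95 = $90475.21 thousand.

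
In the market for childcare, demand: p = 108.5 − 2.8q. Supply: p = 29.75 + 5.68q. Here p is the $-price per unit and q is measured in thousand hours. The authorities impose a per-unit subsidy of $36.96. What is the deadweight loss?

$80.54 thousand

Competitive equilibrium: 108.5 − 2.8q = 29.75 + 5.68q → q* = 9.2866, p* = 82.4976.
The subsidy lowers effective supply by 36.96: p = 5.68q − 7.21.
New quantity: 108.5 − 2.8q = 5.68q − 7.21 → q' = 13.645.
Overproduction Δq = 13.645 − 9.2866 = 4.3584; wedge = subsidy = 36.96.
Deadweight loss = ½ × 4.3584 × 36.96 = $80.54 thousand.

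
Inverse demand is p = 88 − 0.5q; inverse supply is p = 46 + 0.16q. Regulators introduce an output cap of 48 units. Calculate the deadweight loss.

Competitive equilibrium: 88 − 0.5q = 46 + 0.16q → q* = 63.6364, p* = 56.1818.
At q = 48: demand price = 88 − 0.5·48 = 64; supply price = 46 + 0.16·48 = 53.68.
Δq = 63.6364 − 48 = 15.6364; wedge = 64 − 53.68 = 10.32.
Welfare loss = ½ × 15.6364 × 10.32 = 80.68.

80.68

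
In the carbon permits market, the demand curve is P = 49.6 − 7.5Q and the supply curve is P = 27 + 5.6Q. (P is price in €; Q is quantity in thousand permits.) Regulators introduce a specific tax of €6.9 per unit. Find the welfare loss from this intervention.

Competitive equilibrium: 49.6 − 7.5Q = 27 + 5.6Q → Q* = 1.7252, P* = 36.6611.
With the tax, the buyer price exceeds the seller price by 6.9: (49.6 − 7.5Q) − (27 + 5.6Q) = 6.9 → Q' = 1.1985.
ΔQ = 1.7252 − 1.1985 = 0.5267; the wedge equals the tax, 6.9.
Welfare loss = ½ × 0.5267 × 6.9 = €1.82 thousand.

€1.82 thousand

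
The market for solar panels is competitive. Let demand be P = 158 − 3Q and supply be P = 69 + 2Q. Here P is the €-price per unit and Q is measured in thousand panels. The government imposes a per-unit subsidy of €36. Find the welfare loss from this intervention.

Competitive equilibrium: 158 − 3Q = 69 + 2Q → Q* = 17.8, P* = 104.6.
The subsidy lowers effective supply by 36: P = 33 + 2Q.
New quantity: 158 − 3Q = 33 + 2Q → Q' = 25.
Overproduction ΔQ = 25 − 17.8 = 7.2; wedge = subsidy = 36.
DWL = ½ × 7.2 × 36 = €129.60 thousand.

€129.60 thousand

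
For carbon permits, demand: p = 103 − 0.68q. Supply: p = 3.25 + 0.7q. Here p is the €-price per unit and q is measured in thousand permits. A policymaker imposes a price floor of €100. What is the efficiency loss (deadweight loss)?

€3178.45 thousand

Competitive equilibrium: 103 − 0.68q = 3.25 + 0.7q → q* = 72.2826, p* = 53.8478.
At the floor p = 100, quantity demanded = (103 − 100)/0.68 = 4.4118.
Sellers' marginal cost at q' = 4.4118: 3.25 + 0.7·4.4118 = 6.3383.
Δq = 72.2826 − 4.4118 = 67.8708; wedge = 100 − 6.3383 = 93.6617.
The triangle = ½ × 67.8708 × 93.6617 = €3178.45 thousand.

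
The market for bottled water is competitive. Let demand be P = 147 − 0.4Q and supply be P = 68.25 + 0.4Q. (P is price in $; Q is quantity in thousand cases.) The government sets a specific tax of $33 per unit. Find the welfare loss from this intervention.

$680.625 thousand

Competitive equilibrium: 147 − 0.4Q = 68.25 + 0.4Q → Q* = 98.4375, P* = 107.625.
With the tax, the buyer price exceeds the seller price by 33: (147 − 0.4Q) − (68.25 + 0.4Q) = 33 → Q' = 57.1875.
ΔQ = 98.4375 − 57.1875 = 41.25; the wedge equals the tax, 33.
Deadweight loss = ½ × 41.25 × 33 = $680.625 thousand.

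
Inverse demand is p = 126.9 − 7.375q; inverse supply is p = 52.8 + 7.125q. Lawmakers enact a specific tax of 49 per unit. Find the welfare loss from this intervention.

82.79

Competitive equilibrium: 126.9 − 7.375q = 52.8 + 7.125q → q* = 5.1103, p* = 89.2112.
With the tax, the buyer price exceeds the seller price by 49: (126.9 − 7.375q) − (52.8 + 7.125q) = 49 → q' = 1.731.
Δq = 5.1103 − 1.731 = 3.3793; the wedge equals the tax, 49.
The triangle = ½ × 3.3793 × 49 = 82.79.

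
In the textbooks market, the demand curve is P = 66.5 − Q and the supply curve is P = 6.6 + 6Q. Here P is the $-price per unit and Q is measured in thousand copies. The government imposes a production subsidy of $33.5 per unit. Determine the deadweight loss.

$80.16 thousand

Competitive equilibrium: 66.5 − Q = 6.6 + 6Q → Q* = 8.5571, P* = 57.9429.
The subsidy lowers effective supply by 33.5: P = 6Q − 26.9.
New quantity: 66.5 − Q = 6Q − 26.9 → Q' = 13.3429.
Overproduction ΔQ = 13.3429 − 8.5571 = 4.7858; wedge = subsidy = 33.5.
Deadweight loss = ½ × 4.7858 × 33.5 = $80.16 thousand.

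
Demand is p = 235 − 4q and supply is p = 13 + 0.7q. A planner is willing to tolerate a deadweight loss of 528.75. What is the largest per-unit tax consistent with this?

Competitive equilibrium: 235 − 4q = 13 + 0.7q → q* = 47.234, p* = 46.0638.
A tax t gives Δq = t/4.7 and wedge t, so DWL = t²/9.4.
t²/9.4 = 528.75 → t² = 4970.25 → t = 70.5.

70.5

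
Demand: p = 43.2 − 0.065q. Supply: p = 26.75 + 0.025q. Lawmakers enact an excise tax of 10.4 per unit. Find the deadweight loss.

600.89

Competitive equilibrium: 43.2 − 0.065q = 26.75 + 0.025q → q* = 182.7778, p* = 31.3194.
With the tax, the buyer price exceeds the seller price by 10.4: (43.2 − 0.065q) − (26.75 + 0.025q) = 10.4 → q' = 67.2222.
Δq = 182.7778 − 67.2222 = 115.5556; the wedge equals the tax, 10.4.
Welfare loss = ½ × 115.5556 × 10.4 = 600.89.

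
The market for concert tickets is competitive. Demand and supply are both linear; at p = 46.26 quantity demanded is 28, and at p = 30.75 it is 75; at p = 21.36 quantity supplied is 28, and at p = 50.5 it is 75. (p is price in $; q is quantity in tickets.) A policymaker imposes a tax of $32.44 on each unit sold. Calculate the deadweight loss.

Demand slope = (30.75 − 46.26)/(75 − 28) = −0.33, so p = 55.5 − 0.33q.
Supply slope = (50.5 − 21.36)/(75 − 28) = 0.62, so p = 4 + 0.62q.
Competitive equilibrium: 55.5 − 0.33q = 4 + 0.62q → q* = 54.2105, p* = 37.6105.
With the tax, the buyer price exceeds the seller price by 32.44: (55.5 − 0.33q) − (4 + 0.62q) = 32.44 → q' = 20.0632.
Δq = 54.2105 − 20.0632 = 34.1473; the wedge equals the tax, 32.44.
The triangle = ½ × 34.1473 × 32.44 = $553.87.

$553.87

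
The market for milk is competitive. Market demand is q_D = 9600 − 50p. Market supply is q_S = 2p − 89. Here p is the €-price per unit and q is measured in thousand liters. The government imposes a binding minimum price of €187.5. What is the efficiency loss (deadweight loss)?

In inverse form: demand p = 192 − 0.02q, supply p = 44.5 + 0.5q.
Competitive equilibrium: 192 − 0.02q = 44.5 + 0.5q → q* = 283.6538, p* = 186.3269.
At the floor p = 187.5, quantity demanded = (192 − 187.5)/0.02 = 225.
Sellers' marginal cost at q' = 225: 44.5 + 0.5·225 = 157.
Δq = 283.6538 − 225 = 58.6538; wedge = 187.5 − 157 = 30.5.
DWL = ½ × 58.6538 × 30.5 = €894.47 thousand.

€894.47 thousand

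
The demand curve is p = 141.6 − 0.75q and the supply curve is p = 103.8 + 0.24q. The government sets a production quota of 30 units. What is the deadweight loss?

Competitive equilibrium: 141.6 − 0.75q = 103.8 + 0.24q → q* = 38.1818, p* = 112.9636.
At q = 30: demand price = 141.6 − 0.75·30 = 119.1; supply price = 103.8 + 0.24·30 = 111.
Δq = 38.1818 − 30 = 8.1818; wedge = 119.1 − 111 = 8.1.
Welfare loss = ½ × 8.1818 × 8.1 = 33.14.

33.14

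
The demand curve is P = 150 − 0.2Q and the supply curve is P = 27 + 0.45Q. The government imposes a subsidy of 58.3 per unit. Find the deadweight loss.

Competitive equilibrium: 150 − 0.2Q = 27 + 0.45Q → Q* = 189.2308, P* = 112.1538.
The subsidy lowers effective supply by 58.3: P = 0.45Q − 31.3.
New quantity: 150 − 0.2Q = 0.45Q − 31.3 → Q' = 278.9231.
Overproduction ΔQ = 278.9231 − 189.2308 = 89.6923; wedge = subsidy = 58.3.
Welfare loss = ½ × 89.6923 × 58.3 = 2614.53.

2614.53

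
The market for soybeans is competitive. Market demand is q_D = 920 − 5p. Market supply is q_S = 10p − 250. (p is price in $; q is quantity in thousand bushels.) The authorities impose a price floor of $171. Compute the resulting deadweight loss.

In inverse form: demand p = 184 − 0.2q, supply p = 25 + 0.1q.
Competitive equilibrium: 184 − 0.2q = 25 + 0.1q → q* = 530, p* = 78.
At the floor p = 171, quantity demanded = (184 − 171)/0.2 = 65.
Sellers' marginal cost at q' = 65: 25 + 0.1·65 = 31.5.
Δq = 530 − 65 = 465; wedge = 171 − 31.5 = 139.5.
Welfare loss = ½ × 465 × 139.5 = $32433.75 thousand.

$32433.75 thousand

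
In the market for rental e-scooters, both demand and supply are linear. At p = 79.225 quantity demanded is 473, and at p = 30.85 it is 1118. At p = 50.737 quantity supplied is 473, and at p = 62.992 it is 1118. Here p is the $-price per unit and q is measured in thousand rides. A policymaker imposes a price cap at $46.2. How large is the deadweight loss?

$13799.44 thousand

Demand slope = (30.85 − 79.225)/(1118 − 473) = −0.075, so p = 114.7 − 0.075q.
Supply slope = (62.992 − 50.737)/(1118 − 473) = 0.019, so p = 41.75 + 0.019q.
Competitive equilibrium: 114.7 − 0.075q = 41.75 + 0.019q → q* = 776.06383, p* = 56.495213.
At the ceiling p = 46.2, quantity supplied = (46.2 − 41.75)/0.019 = 234.210526.
Willingness to pay at q' = 234.210526: 114.7 − 0.075·234.210526 = 97.134211.
Δq = 776.06383 − 234.210526 = 541.853304; wedge = 97.134211 − 46.2 = 50.934211.
DWL = ½ × 541.853304 × 50.934211 = $13799.44 thousand.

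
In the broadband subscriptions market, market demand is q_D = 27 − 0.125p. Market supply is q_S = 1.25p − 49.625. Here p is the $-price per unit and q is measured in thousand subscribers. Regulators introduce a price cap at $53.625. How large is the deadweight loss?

$30.38 thousand

In inverse form: demand p = 216 − 8q, supply p = 39.7 + 0.8q.
Competitive equilibrium: 216 − 8q = 39.7 + 0.8q → q* = 20.0341, p* = 55.7273.
At the ceiling p = 53.625, quantity supplied = (53.625 − 39.7)/0.8 = 17.4063.
Willingness to pay at q' = 17.4063: 216 − 8·17.4063 = 76.7496.
Δq = 20.0341 − 17.4063 = 2.6278; wedge = 76.7496 − 53.625 = 23.1246.
Welfare loss = ½ × 2.6278 × 23.1246 = $30.38 thousand.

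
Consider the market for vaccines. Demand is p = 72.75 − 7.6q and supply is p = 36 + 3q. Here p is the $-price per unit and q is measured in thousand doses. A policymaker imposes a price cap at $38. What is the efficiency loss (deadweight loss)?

$41.56 thousand

Competitive equilibrium: 72.75 − 7.6q = 36 + 3q → q* = 3.467, p* = 46.4009.
At the ceiling p = 38, quantity supplied = (38 − 36)/3 = 0.6667.
Willingness to pay at q' = 0.6667: 72.75 − 7.6·0.6667 = 67.6831.
Δq = 3.467 − 0.6667 = 2.8003; wedge = 67.6831 − 38 = 29.6831.
Welfare loss = ½ × 2.8003 × 29.6831 = $41.56 thousand.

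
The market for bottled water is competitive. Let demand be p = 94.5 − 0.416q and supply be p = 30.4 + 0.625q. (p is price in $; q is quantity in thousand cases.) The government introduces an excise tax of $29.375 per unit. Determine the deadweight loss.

Competitive equilibrium: 94.5 − 0.416q = 30.4 + 0.625q → q* = 61.5754, p* = 68.8846.
With the tax, the buyer price exceeds the seller price by 29.375: (94.5 − 0.416q) − (30.4 + 0.625q) = 29.375 → q' = 33.3573.
Δq = 61.5754 − 33.3573 = 28.2181; the wedge equals the tax, 29.375.
Deadweight loss = ½ × 28.2181 × 29.375 = $414.45 thousand.

$414.45 thousand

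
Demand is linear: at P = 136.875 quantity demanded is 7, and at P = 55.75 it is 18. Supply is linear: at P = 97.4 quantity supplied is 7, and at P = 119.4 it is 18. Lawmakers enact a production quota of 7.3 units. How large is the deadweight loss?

Demand slope = (55.75 − 136.875)/(18 − 7) = −7.375, so P = 188.5 − 7.375Q.
Supply slope = (119.4 − 97.4)/(18 − 7) = 2, so P = 83.4 + 2Q.
Competitive equilibrium: 188.5 − 7.375Q = 83.4 + 2Q → Q* = 11.2107, P* = 105.8213.
At Q = 7.3: demand price = 188.5 − 7.375·7.3 = 134.6625; supply price = 83.4 + 2·7.3 = 98.
ΔQ = 11.2107 − 7.3 = 3.9107; wedge = 134.6625 − 98 = 36.6625.
DWL = ½ × 3.9107 × 36.6625 = 71.69.

71.69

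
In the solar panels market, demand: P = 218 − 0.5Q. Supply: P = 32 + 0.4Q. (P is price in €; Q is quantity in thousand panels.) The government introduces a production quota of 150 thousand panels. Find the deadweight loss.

Competitive equilibrium: 218 − 0.5Q = 32 + 0.4Q → Q* = 206.6667, P* = 114.6667.
At Q = 150: demand price = 218 − 0.5·150 = 143; supply price = 32 + 0.4·150 = 92.
ΔQ = 206.6667 − 150 = 56.6667; wedge = 143 − 92 = 51.
Deadweight loss = ½ × 56.6667 × 51 = €1445 thousand.

€1445 thousand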